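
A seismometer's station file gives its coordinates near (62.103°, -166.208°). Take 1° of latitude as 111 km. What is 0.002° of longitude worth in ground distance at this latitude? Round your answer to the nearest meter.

One degree of longitude here spans 111000 × cos 62.103° = 111000 × 0.4679 ≈ 51935.1 m; 0.002° of that is 103.87 m.

104 meters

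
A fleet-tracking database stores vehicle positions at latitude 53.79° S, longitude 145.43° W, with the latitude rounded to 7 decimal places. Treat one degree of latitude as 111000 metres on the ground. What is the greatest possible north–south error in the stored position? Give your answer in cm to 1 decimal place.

0.6 cm

Rounding to 7 decimal places leaves the latitude within ±5e-08° of the true value.
Along the meridian that is 5e-08° × 111000 m/° = 0.00555 m.
That is 0.00555 m = 0.555 cm.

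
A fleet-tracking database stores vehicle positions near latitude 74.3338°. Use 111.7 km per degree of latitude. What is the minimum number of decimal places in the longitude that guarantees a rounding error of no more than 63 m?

At 74.3338° one degree of longitude covers 111700 × cos 74.3338° ≈ 111700 × 0.2700 ≈ 30162.6 m.
With N decimal places the half-ulp bound is 0.5·10⁻ᴺ°, or 0.5·10⁻ᴺ × 30162.6 m on the ground.
Setting 15081.3 × 10⁻ᴺ ≤ 63 gives 10ᴺ ≥ 239.4, i.e. N ≥ 2.38.
So 3 decimal places suffice (15.1 m); 2 would allow up to 151 m.

3 decimal places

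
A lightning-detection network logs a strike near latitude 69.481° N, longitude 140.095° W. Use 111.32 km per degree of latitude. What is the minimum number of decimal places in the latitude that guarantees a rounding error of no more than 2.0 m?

5 decimal places

One degree of latitude covers 111320 m.
Rounding to N decimal places gives at most 0.5 × 10⁻ᴺ degrees of error, i.e. 0.5 × 10⁻ᴺ × 111320 m.
Setting 55660 × 10⁻ᴺ ≤ 2.0 gives 10ᴺ ≥ 2.783e+04, i.e. N ≥ 4.44.
So 5 decimal places suffice (0.557 m); 4 would allow up to 5.57 m.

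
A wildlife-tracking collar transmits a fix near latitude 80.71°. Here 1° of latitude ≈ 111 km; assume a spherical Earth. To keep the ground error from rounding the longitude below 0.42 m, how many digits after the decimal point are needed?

5

At 80.71° one degree of longitude covers 111000 × cos 80.71° ≈ 111000 × 0.1614 ≈ 17918.9 m.
With N decimal places the half-ulp bound is 0.5·10⁻ᴺ°, or 0.5·10⁻ᴺ × 17918.9 m on the ground.
Setting 8959.45 × 10⁻ᴺ ≤ 0.42 gives 10ᴺ ≥ 2.133e+04, i.e. N ≥ 4.33.
At 4 places the error can reach 0.896 m, but 5 places keeps it to 0.0896 m.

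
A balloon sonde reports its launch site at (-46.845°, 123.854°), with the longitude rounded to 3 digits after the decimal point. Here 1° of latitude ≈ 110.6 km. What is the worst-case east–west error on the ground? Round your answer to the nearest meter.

Rounding to 3 decimal places leaves the longitude within ±0.0005° of the true value.
At latitude 46.845° a degree of longitude spans 110600 m × cos 46.845° = 110600 × 0.6840 ≈ 75647.6 m.
East–west error: 0.0005° × 75647.6 m/° ≈ 37.8238 m.

38 meters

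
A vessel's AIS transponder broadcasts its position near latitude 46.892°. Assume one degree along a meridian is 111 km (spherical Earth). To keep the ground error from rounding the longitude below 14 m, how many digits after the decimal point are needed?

At 46.892° one degree of longitude covers 111000 × cos 46.892° ≈ 111000 × 0.6834 ≈ 75854.7 m.
N decimal places → at most half a unit in the last place, 0.5 × 10⁻ᴺ° = 75854.7/2 × 10⁻ᴺ m.
Setting 37927.4 × 10⁻ᴺ ≤ 14 gives 10ᴺ ≥ 2709, i.e. N ≥ 3.43.
At 3 places the error can reach 37.9 m, but 4 places keeps it to 3.79 m.

4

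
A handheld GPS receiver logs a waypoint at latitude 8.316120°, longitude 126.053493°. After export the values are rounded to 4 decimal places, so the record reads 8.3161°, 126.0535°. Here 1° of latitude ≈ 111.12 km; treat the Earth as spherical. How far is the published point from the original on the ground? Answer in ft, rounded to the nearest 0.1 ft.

7.7 ft

The latitude changed by +0.000020° and the longitude by -0.000007°.
N–S: 0.000020° × 111120 m/° = 2.2224 m.
East–west at this latitude: -0.000007° × 111120 × cos 8.3161° ≈ -0.000007 × 109952 = -0.769661 m.
Distance: √(2.2224² + 0.769661²) ≈ 2.3519 m.
Converting: 2.3519 m × 3.2808 ft/m ≈ 7.7162 ft.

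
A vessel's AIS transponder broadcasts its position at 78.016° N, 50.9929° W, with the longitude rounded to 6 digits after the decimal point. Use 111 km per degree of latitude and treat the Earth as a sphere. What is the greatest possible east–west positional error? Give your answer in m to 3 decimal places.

0.012 m

Rounding to 6 decimal places leaves the longitude within ±5e-07° of the true value.
Parallels shrink by cos φ, so at 78.016° a degree of longitude is 111000 × 0.2076 ≈ 23047.9 m.
Maximum E–W displacement: 5e-07 × 23047.9 = 0.0115239 m.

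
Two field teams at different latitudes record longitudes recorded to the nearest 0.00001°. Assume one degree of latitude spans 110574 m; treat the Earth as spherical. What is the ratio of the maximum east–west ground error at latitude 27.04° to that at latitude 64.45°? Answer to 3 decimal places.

Rounding to 5 decimal places leaves the longitude within ±5e-06° of the true value.
At 27.04°: 5e-06° × 110574 × cos 27.04° = 5e-06 × 110574 × 0.8907 ≈ 0.49244 m.
Error at 64.45° = 5e-06° × 110574 × cos 64.45° ≈ 0.55287 × 0.4313 = 0.23845 m.
Ratio: 0.49244 / 0.23845 = cos 27.04° / cos 64.45° ≈ 2.0651.

2.065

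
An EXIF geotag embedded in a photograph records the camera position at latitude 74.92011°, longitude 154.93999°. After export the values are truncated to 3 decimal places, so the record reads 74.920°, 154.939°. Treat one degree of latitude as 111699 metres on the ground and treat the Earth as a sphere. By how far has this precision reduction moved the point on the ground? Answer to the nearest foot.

Δlat = 74.92011 − 74.920 = +0.00011°; Δlon = 154.93999 − 154.939 = +0.00099°.
N–S: 0.00011° × 111699 m/° = 12.2869 m.
East–west at this latitude: 0.00099° × 111699 × cos 74.92° ≈ 0.00099 × 29060.4 = 28.7698 m.
Distance: √(12.2869² + 28.7698²) ≈ 31.2837 m.
Converting: 31.2837 m × 3.2808 ft/m ≈ 102.64 ft.

103 feet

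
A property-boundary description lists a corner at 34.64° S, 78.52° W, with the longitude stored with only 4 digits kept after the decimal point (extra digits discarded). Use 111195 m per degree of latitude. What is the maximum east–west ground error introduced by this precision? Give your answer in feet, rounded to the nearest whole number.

30 feet

Truncating at 4 decimal places can drop up to a full unit in the last place, so the longitude may be off by as much as 0.0001°.
At latitude 34.64° a degree of longitude spans 111195 m × cos 34.64° = 111195 × 0.8227 ≈ 91484.5 m.
East–west error: 0.0001° × 91484.5 m/° ≈ 9.14845 m.
Converting: 9.14845 m × 3.2808 ft/m ≈ 30.015 ft.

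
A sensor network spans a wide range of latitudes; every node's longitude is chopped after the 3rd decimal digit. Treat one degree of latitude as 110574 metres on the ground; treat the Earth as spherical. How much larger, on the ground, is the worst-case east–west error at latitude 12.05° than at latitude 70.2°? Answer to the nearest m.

Truncating at 3 decimal places can drop up to a full unit in the last place, so the longitude may be off by as much as 0.001°.
Error at 12.05° = 0.001° × 110574 × cos 12.05° ≈ 110.57 × 0.9780 = 108.14 m.
Error at 70.2° = 0.001° × 110574 × cos 70.2° ≈ 110.57 × 0.3387 = 37.456 m.
Difference: 108.14 − 37.456 = 70.682 m.

71 m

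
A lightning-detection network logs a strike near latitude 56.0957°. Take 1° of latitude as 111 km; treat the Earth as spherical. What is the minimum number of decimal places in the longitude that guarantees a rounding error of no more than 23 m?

4 decimal places

At 56.0957° one degree of longitude covers 111000 × cos 56.0957° ≈ 111000 × 0.5578 ≈ 61916.6 m.
Rounding to N decimal places gives at most 0.5 × 10⁻ᴺ degrees of error, i.e. 0.5 × 10⁻ᴺ × 61916.6 m.
Need 0.5 × 61916.6 × 10⁻ᴺ ≤ 23 → 10⁻ᴺ ≤ 7.429e-04, so N ≥ 3.13.
N = 3 would give 31 m (too coarse); N = 4 gives 3.1 m ≤ 23 m.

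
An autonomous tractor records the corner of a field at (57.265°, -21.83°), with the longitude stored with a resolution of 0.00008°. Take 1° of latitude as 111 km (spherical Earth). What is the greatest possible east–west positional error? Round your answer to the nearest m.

With a 0.00008° grid the true value lies within half a step, ±0.00008°/2 = ±4e-05°, of the stored one.
At latitude 57.265° a degree of longitude spans 111000 m × cos 57.265° = 111000 × 0.5408 ≈ 60023.7 m.
Maximum E–W displacement: 4e-05 × 60023.7 = 2.40095 m.

2 m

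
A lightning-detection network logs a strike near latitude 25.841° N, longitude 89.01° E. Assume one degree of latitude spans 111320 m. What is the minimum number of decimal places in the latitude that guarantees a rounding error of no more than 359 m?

One degree of latitude covers 111320 m.
Rounding to N decimal places gives at most 0.5 × 10⁻ᴺ degrees of error, i.e. 0.5 × 10⁻ᴺ × 111320 m.
Need 0.5 × 111320 × 10⁻ᴺ ≤ 359 → 10⁻ᴺ ≤ 6.450e-03, so N ≥ 2.19.
N = 2 would give 557 m (too coarse); N = 3 gives 55.7 m ≤ 359 m.

3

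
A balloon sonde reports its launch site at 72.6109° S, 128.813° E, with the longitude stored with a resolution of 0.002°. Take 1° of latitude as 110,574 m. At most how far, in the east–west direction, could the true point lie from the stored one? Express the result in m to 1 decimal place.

33.0 m

With a 0.002° grid the true value lies within half a step, ±0.002°/2 = ±0.001°, of the stored one.
One degree of longitude at 72.6109° is 110574 × cos 72.6109° ≈ 110574 × 0.2989 = 33046.1 m.
Maximum E–W displacement: 0.001 × 33046.1 = 33.0461 m.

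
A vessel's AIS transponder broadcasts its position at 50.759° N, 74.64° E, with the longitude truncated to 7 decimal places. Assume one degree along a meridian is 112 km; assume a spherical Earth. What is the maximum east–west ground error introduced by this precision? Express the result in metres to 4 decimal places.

Truncating at 7 decimal places can drop up to a full unit in the last place, so the longitude may be off by as much as 1e-07°.
One degree of longitude at 50.759° is 112000 × cos 50.759° ≈ 112000 × 0.6326 = 70849.4 m.
Maximum E–W displacement: 1e-07 × 70849.4 = 0.00708494 m.

0.0071 metres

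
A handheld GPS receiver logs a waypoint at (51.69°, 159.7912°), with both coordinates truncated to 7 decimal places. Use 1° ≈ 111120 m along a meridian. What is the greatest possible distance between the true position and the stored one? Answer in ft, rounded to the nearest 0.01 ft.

0.04 ft

Truncating at 7 decimal places can drop up to a full unit in the last place, so each coordinate may be off by as much as 1e-07°.
N–S: 1e-07° × 111120 m/° = 0.011112 m.
Longitude error → 1e-07 × 111120 × cos 51.69° = 1e-07 × 111120 × 0.6199 ≈ 0.00688851 m.
Combining orthogonally: (0.011112² + 0.00688851²)^½ ≈ 0.0130739 m.
In feet: 0.0130739 m ÷ 0.3048 ≈ 0.042894 ft.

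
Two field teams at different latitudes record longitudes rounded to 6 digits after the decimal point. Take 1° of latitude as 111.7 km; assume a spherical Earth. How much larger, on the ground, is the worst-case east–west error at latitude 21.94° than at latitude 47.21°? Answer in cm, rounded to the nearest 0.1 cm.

1.4 cm

Rounding to 6 decimal places leaves the longitude within ±5e-07° of the true value.
Error at 21.94° = 5e-07° × 111700 × cos 21.94° ≈ 0.05585 × 0.9276 = 0.051805 m.
At 47.21°: 5e-07° × 111700 × cos 47.21° = 5e-07 × 111700 × 0.6793 ≈ 0.03794 m.
So the lower-latitude error exceeds the higher by 0.051805 − 0.03794 = 0.013865 m.
That is 0.0138655 m = 1.3865 cm.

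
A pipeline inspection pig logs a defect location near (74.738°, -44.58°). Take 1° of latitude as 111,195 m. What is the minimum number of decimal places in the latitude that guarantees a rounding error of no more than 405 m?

One degree of latitude covers 111195 m.
N decimal places → at most half a unit in the last place, 0.5 × 10⁻ᴺ° = 111195/2 × 10⁻ᴺ m.
Setting 55597.5 × 10⁻ᴺ ≤ 405 gives 10ᴺ ≥ 137.3, i.e. N ≥ 2.14.
N = 2 would give 556 m (too coarse); N = 3 gives 55.6 m ≤ 405 m.

3 decimal places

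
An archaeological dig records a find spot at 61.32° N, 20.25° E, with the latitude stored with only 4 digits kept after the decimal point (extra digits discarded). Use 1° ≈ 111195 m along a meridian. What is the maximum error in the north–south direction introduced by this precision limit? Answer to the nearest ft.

Truncating at 4 decimal places can drop up to a full unit in the last place, so the latitude may be off by as much as 0.0001°.
North–south distance: 0.0001° × 111195 m/° = 11.1195 m.
Converting: 11.1195 m × 3.2808 ft/m ≈ 36.481 ft.

36 ft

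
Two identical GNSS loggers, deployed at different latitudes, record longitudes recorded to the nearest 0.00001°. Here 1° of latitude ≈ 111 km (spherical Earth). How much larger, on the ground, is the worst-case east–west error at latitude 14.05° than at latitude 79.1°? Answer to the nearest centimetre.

43 centimetres

Rounding to 5 decimal places leaves the longitude within ±5e-06° of the true value.
Error at 14.05° = 5e-06° × 111000 × cos 14.05° ≈ 0.555 × 0.9701 = 0.5384 m.
Error at 79.1° = 5e-06° × 111000 × cos 79.1° ≈ 0.555 × 0.1891 = 0.10495 m.
So the lower-latitude error exceeds the higher by 0.5384 − 0.10495 = 0.43345 m.
That is 0.433449 m = 43.345 cm.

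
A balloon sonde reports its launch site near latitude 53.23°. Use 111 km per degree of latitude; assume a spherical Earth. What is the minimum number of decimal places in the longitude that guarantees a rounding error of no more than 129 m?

At 53.23° one degree of longitude covers 111000 × cos 53.23° ≈ 111000 × 0.5986 ≈ 66445.1 m.
With N decimal places the half-ulp bound is 0.5·10⁻ᴺ°, or 0.5·10⁻ᴺ × 66445.1 m on the ground.
Setting 33222.5 × 10⁻ᴺ ≤ 129 gives 10ᴺ ≥ 257.5, i.e. N ≥ 2.41.
N = 2 would give 332 m (too coarse); N = 3 gives 33.2 m ≤ 129 m.

3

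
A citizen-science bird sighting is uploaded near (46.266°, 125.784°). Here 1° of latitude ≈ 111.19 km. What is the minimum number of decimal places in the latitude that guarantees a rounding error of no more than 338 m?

3 decimal places

One degree of latitude covers 111190 m.
With N decimal places the half-ulp bound is 0.5·10⁻ᴺ°, or 0.5·10⁻ᴺ × 111190 m on the ground.
Need 0.5 × 111190 × 10⁻ᴺ ≤ 338 → 10⁻ᴺ ≤ 6.080e-03, so N ≥ 2.22.
N = 2 would give 556 m (too coarse); N = 3 gives 55.6 m ≤ 338 m.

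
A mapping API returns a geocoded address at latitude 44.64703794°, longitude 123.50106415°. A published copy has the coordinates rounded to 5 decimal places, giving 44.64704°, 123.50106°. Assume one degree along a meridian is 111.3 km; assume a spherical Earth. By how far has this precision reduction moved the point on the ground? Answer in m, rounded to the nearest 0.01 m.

Δlat = 44.64703794 − 44.64704 = -0.00000206°; Δlon = 123.50106415 − 123.50106 = +0.00000415°.
N–S: -0.00000206° × 111300 m/° = -0.229278 m.
E–W at 44.647°: 0.00000415° × 111300 × cos 44.647° = 0.00000415 × 111300 × 0.7114 ≈ 0.328615 m.
Hypotenuse of the two orthogonal shifts: √(0.229278² + 0.328615²) = 0.400695 m.

0.40 m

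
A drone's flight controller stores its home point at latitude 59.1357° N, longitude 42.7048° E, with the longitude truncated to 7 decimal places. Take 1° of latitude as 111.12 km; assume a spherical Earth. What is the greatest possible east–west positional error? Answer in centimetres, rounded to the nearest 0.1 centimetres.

0.6 centimetres

Truncating at 7 decimal places can drop up to a full unit in the last place, so the longitude may be off by as much as 1e-07°.
At latitude 59.1357° a degree of longitude spans 111120 m × cos 59.1357° = 111120 × 0.5130 ≈ 57005.3 m.
East–west error: 1e-07° × 57005.3 m/° ≈ 0.00570053 m.
That is 0.00570053 m = 0.57005 cm.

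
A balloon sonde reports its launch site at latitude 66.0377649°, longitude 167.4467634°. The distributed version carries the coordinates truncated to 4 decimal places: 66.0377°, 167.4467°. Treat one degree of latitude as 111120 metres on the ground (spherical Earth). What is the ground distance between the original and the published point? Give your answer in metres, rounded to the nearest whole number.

8 metres

The latitude changed by +0.0000649° and the longitude by +0.0000634°.
North–south shift: 0.0000649 × 111120 = 7.21169 m.
E–W at 66.0377°: 0.0000634° × 111120 × cos 66.0377° = 0.0000634 × 111120 × 0.4061 ≈ 2.86123 m.
Hypotenuse of the two orthogonal shifts: √(7.21169² + 2.86123²) = 7.75855 m.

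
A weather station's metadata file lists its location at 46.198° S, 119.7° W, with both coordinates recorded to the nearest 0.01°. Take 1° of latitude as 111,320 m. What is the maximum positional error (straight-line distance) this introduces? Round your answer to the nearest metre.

Rounding to 2 decimal places leaves each coordinate within ±0.005° of the true value.
Latitude error → 0.005 × 111320 = 556.6 m along the meridian.
Longitude error → 0.005 × 111320 × cos 46.198° = 0.005 × 111320 × 0.6922 ≈ 385.261 m.
The two errors are perpendicular, so the maximum displacement is √(556.6² + 385.261²) ≈ 676.927 m.

677 metres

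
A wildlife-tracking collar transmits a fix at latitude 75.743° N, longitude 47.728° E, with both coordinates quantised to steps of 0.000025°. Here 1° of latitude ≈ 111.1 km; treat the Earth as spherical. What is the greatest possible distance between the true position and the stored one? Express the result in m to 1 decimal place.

1.4 m

With a 0.000025° grid the true value lies within half a step, ±0.000025°/2 = ±1.25e-05°, of the stored one.
Latitude error → 1.25e-05 × 111100 = 1.38875 m along the meridian.
E–W at 75.743°: 1.25e-05° × 111100 × cos 75.743° = 1.25e-05 × 111100 × 0.2463 ≈ 0.34201 m.
Combining orthogonally: (1.38875² + 0.34201²)^½ ≈ 1.43024 m.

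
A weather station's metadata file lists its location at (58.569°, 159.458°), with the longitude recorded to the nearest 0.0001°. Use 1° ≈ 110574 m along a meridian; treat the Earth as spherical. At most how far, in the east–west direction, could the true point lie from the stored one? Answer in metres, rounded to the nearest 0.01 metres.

Rounding to 4 decimal places leaves the longitude within ±5e-05° of the true value.
Parallels shrink by cos φ, so at 58.569° a degree of longitude is 110574 × 0.5215 ≈ 57661.2 m.
So at most 5e-05° × 57661.2 ≈ 2.88306 m east–west.

2.88 metres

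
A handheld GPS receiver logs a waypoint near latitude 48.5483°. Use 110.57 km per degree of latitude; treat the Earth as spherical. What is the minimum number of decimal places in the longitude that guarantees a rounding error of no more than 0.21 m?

At 48.5483° one degree of longitude covers 110570 × cos 48.5483° ≈ 110570 × 0.6620 ≈ 73196.1 m.
Rounding to N decimal places gives at most 0.5 × 10⁻ᴺ degrees of error, i.e. 0.5 × 10⁻ᴺ × 73196.1 m.
Setting 36598 × 10⁻ᴺ ≤ 0.21 gives 10ᴺ ≥ 1.743e+05, i.e. N ≥ 5.24.
At 5 places the error can reach 0.366 m, but 6 places keeps it to 0.0366 m.

6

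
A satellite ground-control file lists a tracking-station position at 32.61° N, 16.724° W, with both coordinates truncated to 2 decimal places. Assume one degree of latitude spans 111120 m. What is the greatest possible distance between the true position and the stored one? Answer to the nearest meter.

1453 meters

Truncating at 2 decimal places can drop up to a full unit in the last place, so each coordinate may be off by as much as 0.01°.
Latitude error → 0.01 × 111120 = 1111.2 m along the meridian.
E–W at 32.61°: 0.01° × 111120 × cos 32.61° = 0.01 × 111120 × 0.8424 ≈ 936.029 m.
Combining orthogonally: (1111.2² + 936.029²)^½ ≈ 1452.9 m.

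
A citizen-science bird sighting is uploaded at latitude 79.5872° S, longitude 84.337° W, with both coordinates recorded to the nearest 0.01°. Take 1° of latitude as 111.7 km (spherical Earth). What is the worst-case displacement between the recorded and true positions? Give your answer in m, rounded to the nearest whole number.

568 m

Rounding to 2 decimal places leaves each coordinate within ±0.005° of the true value.
N–S: 0.005° × 111700 m/° = 558.5 m.
Longitude error → 0.005 × 111700 × cos 79.5872° = 0.005 × 111700 × 0.1807 ≈ 100.943 m.
Worst case both components are at the extreme and orthogonal: √(558.5² + 100.943²) ≈ 567.549 m.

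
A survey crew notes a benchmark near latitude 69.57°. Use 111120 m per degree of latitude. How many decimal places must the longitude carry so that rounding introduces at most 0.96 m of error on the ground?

5

At 69.57° one degree of longitude covers 111120 × cos 69.57° ≈ 111120 × 0.3491 ≈ 38787.9 m.
With N decimal places the half-ulp bound is 0.5·10⁻ᴺ°, or 0.5·10⁻ᴺ × 38787.9 m on the ground.
Setting 19393.9 × 10⁻ᴺ ≤ 0.96 gives 10ᴺ ≥ 2.02e+04, i.e. N ≥ 4.31.
At 4 places the error can reach 1.94 m, but 5 places keeps it to 0.194 m.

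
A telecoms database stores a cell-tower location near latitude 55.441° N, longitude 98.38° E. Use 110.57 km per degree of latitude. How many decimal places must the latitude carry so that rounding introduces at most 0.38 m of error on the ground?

One degree of latitude covers 110570 m.
N decimal places → at most half a unit in the last place, 0.5 × 10⁻ᴺ° = 110570/2 × 10⁻ᴺ m.
Need 0.5 × 110570 × 10⁻ᴺ ≤ 0.38 → 10⁻ᴺ ≤ 6.873e-06, so N ≥ 5.16.
N = 5 would give 0.553 m (too coarse); N = 6 gives 0.0553 m ≤ 0.38 m.

6 decimal places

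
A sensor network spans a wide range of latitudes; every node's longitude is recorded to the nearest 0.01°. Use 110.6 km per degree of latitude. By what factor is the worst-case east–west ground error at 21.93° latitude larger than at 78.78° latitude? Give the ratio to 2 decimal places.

Rounding to 2 decimal places leaves the longitude within ±0.005° of the true value.
Error at 21.93° = 0.005° × 110600 × cos 21.93° ≈ 553 × 0.9276 = 512.99 m.
At 78.78°: 0.005° × 110600 × cos 78.78° = 0.005 × 110600 × 0.1946 ≈ 107.6 m.
The ratio reduces to cos 21.93° / cos 78.78° = 0.9276/0.1946 ≈ 4.7675.

4.77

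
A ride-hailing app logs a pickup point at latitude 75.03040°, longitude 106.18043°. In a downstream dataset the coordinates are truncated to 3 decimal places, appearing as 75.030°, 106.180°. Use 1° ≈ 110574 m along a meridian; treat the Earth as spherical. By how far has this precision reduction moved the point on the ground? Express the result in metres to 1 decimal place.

45.9 metres

The latitude changed by +0.00040° and the longitude by +0.00043°.
North–south shift: 0.00040 × 110574 = 44.2296 m.
East–west at this latitude: 0.00043° × 110574 × cos 75.03° ≈ 0.00043 × 28562.7 = 12.282 m.
Hypotenuse of the two orthogonal shifts: √(44.2296² + 12.282²) = 45.9032 m.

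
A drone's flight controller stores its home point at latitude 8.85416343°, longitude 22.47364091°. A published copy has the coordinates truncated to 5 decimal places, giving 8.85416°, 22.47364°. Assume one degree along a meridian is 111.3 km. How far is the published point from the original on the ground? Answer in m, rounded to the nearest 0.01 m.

The latitude changed by +0.00000343° and the longitude by +0.00000091°.
N–S: 0.00000343° × 111300 m/° = 0.381759 m.
E–W at 8.85416°: 0.00000091° × 111300 × cos 8.85416° = 0.00000091 × 111300 × 0.9881 ≈ 0.100076 m.
Combined displacement = (0.381759² + 0.100076²)^½ ≈ 0.394658 m.

0.39 m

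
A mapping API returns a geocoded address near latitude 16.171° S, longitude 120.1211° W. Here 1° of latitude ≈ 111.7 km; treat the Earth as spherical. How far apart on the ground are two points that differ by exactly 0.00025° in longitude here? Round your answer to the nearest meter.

One degree of longitude here spans 111700 × cos 16.171° = 111700 × 0.9604 ≈ 107281 m; 0.00025° of that is 26.8201 m.

27 meters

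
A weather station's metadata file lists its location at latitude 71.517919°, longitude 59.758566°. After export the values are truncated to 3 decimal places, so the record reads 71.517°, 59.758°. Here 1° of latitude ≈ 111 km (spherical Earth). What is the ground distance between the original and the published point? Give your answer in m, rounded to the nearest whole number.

104 m

Δlat = 71.517919 − 71.517 = +0.000919°; Δlon = 59.758566 − 59.758 = +0.000566°.
North–south shift: 0.000919 × 111000 = 102.009 m.
East–west at this latitude: 0.000566° × 111000 × cos 71.517° ≈ 0.000566 × 35189.6 = 19.9173 m.
Hypotenuse of the two orthogonal shifts: √(102.009² + 19.9173²) = 103.935 m.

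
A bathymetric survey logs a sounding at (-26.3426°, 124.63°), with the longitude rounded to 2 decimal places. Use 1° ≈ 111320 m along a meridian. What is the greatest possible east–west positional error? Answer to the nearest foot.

1636 feet

Rounding to 2 decimal places leaves the longitude within ±0.005° of the true value.
At latitude 26.3426° a degree of longitude spans 111320 m × cos 26.3426° = 111320 × 0.8962 ≈ 99760.2 m.
East–west error: 0.005° × 99760.2 m/° ≈ 498.801 m.
In feet: 498.801 m ÷ 0.3048 ≈ 1636.5 ft.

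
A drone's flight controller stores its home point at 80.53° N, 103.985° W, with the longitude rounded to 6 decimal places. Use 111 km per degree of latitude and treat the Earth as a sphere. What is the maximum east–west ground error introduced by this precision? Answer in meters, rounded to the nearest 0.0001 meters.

0.0091 meters

Rounding to 6 decimal places leaves the longitude within ±5e-07° of the true value.
One degree of longitude at 80.53° is 111000 × cos 80.53° ≈ 111000 × 0.1645 = 18263 m.
Maximum E–W displacement: 5e-07 × 18263 = 0.00913148 m.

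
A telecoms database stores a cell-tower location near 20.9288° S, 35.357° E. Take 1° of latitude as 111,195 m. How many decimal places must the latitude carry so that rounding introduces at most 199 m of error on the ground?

3 decimal places

One degree of latitude covers 111195 m.
With N decimal places the half-ulp bound is 0.5·10⁻ᴺ°, or 0.5·10⁻ᴺ × 111195 m on the ground.
Setting 55597.5 × 10⁻ᴺ ≤ 199 gives 10ᴺ ≥ 279.4, i.e. N ≥ 2.45.
So 3 decimal places suffice (55.6 m); 2 would allow up to 556 m.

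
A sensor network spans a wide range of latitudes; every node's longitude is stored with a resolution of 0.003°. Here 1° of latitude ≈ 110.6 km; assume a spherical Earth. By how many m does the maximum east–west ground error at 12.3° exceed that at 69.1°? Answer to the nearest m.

103 m

With a 0.003° grid the true value lies within half a step, ±0.003°/2 = ±0.0015°, of the stored one.
At 12.3°: 0.0015° × 110600 × cos 12.3° = 0.0015 × 110600 × 0.9770 ≈ 162.09 m.
At 69.1°: 0.0015° × 110600 × cos 69.1° = 0.0015 × 110600 × 0.3567 ≈ 59.183 m.
Difference: 162.09 − 59.183 = 102.91 m.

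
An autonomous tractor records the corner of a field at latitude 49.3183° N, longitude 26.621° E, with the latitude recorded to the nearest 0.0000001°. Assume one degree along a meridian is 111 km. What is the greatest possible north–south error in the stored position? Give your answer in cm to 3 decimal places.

Rounding to 7 decimal places leaves the latitude within ±5e-08° of the true value.
North–south distance: 5e-08° × 111000 m/° = 0.00555 m.
That is 0.00555 m = 0.555 cm.

0.555 cm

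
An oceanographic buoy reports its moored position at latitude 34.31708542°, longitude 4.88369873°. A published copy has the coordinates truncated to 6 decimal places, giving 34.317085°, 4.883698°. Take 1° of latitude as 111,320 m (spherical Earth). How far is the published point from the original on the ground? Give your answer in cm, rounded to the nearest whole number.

8 cm

The latitude changed by +0.00000042° and the longitude by +0.00000073°.
North–south shift: 0.00000042 × 111320 = 0.0467544 m.
East–west at this latitude: 0.00000073° × 111320 × cos 34.3171° ≈ 0.00000073 × 91942.6 = 0.0671181 m.
Distance: √(0.0467544² + 0.0671181²) ≈ 0.0817974 m.
That is 0.0817974 m = 8.1797 cm.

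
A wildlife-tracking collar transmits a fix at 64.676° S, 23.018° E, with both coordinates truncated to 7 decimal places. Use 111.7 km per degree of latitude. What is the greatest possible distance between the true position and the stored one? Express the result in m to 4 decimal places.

0.0121 m

Truncating at 7 decimal places can drop up to a full unit in the last place, so each coordinate may be off by as much as 1e-07°.
North–south component: 1e-07° × 111700 = 0.01117 m.
East–west component at 64.676°: 1e-07° × 111700 × cos 64.676° ≈ 1e-07 × 47778.2 ≈ 0.00477782 m.
Worst case both components are at the extreme and orthogonal: √(0.01117² + 0.00477782²) ≈ 0.0121489 m.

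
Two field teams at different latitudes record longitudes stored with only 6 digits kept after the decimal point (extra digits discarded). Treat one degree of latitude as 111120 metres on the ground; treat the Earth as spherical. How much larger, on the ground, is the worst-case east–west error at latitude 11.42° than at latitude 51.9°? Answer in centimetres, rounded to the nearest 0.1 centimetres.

4.0 centimetres

Truncating at 6 decimal places can drop up to a full unit in the last place, so the longitude may be off by as much as 1e-06°.
Error at 11.42° = 1e-06° × 111120 × cos 11.42° ≈ 0.11112 × 0.9802 = 0.10892 m.
Error at 51.9° = 1e-06° × 111120 × cos 51.9° ≈ 0.11112 × 0.6170 = 0.068565 m.
So the lower-latitude error exceeds the higher by 0.10892 − 0.068565 = 0.040355 m.
That is 0.040355 m = 4.0355 cm.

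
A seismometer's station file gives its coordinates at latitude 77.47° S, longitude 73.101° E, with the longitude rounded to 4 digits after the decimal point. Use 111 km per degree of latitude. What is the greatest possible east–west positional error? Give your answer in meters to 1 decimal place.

1.2 meters

Rounding to 4 decimal places leaves the longitude within ±5e-05° of the true value.
One degree of longitude at 77.47° is 111000 × cos 77.47° ≈ 111000 × 0.2170 = 24081.5 m.
East–west error: 5e-05° × 24081.5 m/° ≈ 1.20408 m.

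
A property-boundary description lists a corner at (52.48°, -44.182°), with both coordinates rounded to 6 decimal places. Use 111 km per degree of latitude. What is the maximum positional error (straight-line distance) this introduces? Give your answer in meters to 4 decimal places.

0.0650 meters

Rounding to 6 decimal places leaves each coordinate within ±5e-07° of the true value.
N–S: 5e-07° × 111000 m/° = 0.0555 m.
E–W at 52.48°: 5e-07° × 111000 × cos 52.48° = 5e-07 × 111000 × 0.6090 ≈ 0.0338016 m.
The two errors are perpendicular, so the maximum displacement is √(0.0555² + 0.0338016²) ≈ 0.0649831 m.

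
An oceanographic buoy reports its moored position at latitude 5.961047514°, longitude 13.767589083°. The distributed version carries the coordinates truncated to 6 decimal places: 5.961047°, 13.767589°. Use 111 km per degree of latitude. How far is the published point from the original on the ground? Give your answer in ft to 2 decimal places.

Δlat = 5.961047514 − 5.961047 = +0.000000514°; Δlon = 13.767589083 − 13.767589 = +0.000000083°.
N–S: 0.000000514° × 111000 m/° = 0.057054 m.
East–west at this latitude: 0.000000083° × 111000 × cos 5.96105° ≈ 0.000000083 × 110400 = 0.00916318 m.
Hypotenuse of the two orthogonal shifts: √(0.057054² + 0.00916318²) = 0.0577851 m.
Converting: 0.0577851 m × 3.2808 ft/m ≈ 0.18958 ft.

0.19 ft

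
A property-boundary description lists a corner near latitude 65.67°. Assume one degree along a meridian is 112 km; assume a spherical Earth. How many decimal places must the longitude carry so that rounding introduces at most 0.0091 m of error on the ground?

7 decimal places

At 65.67° one degree of longitude covers 112000 × cos 65.67° ≈ 112000 × 0.4120 ≈ 46143 m.
Rounding to N decimal places gives at most 0.5 × 10⁻ᴺ degrees of error, i.e. 0.5 × 10⁻ᴺ × 46143 m.
Setting 23071.5 × 10⁻ᴺ ≤ 0.0091 gives 10ᴺ ≥ 2.535e+06, i.e. N ≥ 6.40.
At 6 places the error can reach 0.0231 m, but 7 places keeps it to 0.00231 m.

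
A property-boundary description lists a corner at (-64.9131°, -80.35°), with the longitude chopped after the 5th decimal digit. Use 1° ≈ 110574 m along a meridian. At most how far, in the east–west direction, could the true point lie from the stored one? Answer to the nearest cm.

47 cm

Truncating at 5 decimal places can drop up to a full unit in the last place, so the longitude may be off by as much as 1e-05°.
At latitude 64.9131° a degree of longitude spans 110574 m × cos 64.9131° = 110574 × 0.4240 ≈ 46882.5 m.
East–west error: 1e-05° × 46882.5 m/° ≈ 0.468825 m.
That is 0.468825 m = 46.883 cm.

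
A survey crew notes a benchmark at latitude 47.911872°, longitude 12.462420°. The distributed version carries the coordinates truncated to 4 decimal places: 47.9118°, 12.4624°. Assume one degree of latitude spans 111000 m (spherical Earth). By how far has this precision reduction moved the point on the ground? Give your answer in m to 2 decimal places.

The latitude changed by +0.000072° and the longitude by +0.000020°.
North–south shift: 0.000072 × 111000 = 7.992 m.
E–W at 47.9118°: 0.000020° × 111000 × cos 47.9118° = 0.000020 × 111000 × 0.6703 ≈ 1.48801 m.
Combined displacement = (7.992² + 1.48801²)^½ ≈ 8.12934 m.

8.13 m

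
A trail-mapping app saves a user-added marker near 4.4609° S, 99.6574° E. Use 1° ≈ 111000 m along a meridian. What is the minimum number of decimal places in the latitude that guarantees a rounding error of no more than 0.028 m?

One degree of latitude covers 111000 m.
Rounding to N decimal places gives at most 0.5 × 10⁻ᴺ degrees of error, i.e. 0.5 × 10⁻ᴺ × 111000 m.
Need 0.5 × 111000 × 10⁻ᴺ ≤ 0.028 → 10⁻ᴺ ≤ 5.045e-07, so N ≥ 6.30.
So 7 decimal places suffice (0.00555 m); 6 would allow up to 0.0555 m.

7 decimal places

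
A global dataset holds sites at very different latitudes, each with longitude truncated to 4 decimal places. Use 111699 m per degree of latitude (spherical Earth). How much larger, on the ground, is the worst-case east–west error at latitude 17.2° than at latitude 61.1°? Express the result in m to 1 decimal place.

5.3 m

Truncating at 4 decimal places can drop up to a full unit in the last place, so the longitude may be off by as much as 0.0001°.
At 17.2°: 0.0001° × 111699 × cos 17.2° = 0.0001 × 111699 × 0.9553 ≈ 10.67 m.
Error at 61.1° = 0.0001° × 111699 × cos 61.1° ≈ 11.17 × 0.4833 = 5.3982 m.
So the lower-latitude error exceeds the higher by 10.67 − 5.3982 = 5.2721 m.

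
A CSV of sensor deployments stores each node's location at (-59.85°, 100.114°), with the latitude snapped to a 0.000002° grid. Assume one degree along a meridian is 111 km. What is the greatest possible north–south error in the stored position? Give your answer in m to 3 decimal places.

With a 0.000002° grid the true value lies within half a step, ±0.000002°/2 = ±1e-06°, of the stored one.
Along the meridian that is 1e-06° × 111000 m/° = 0.111 m.

0.111 m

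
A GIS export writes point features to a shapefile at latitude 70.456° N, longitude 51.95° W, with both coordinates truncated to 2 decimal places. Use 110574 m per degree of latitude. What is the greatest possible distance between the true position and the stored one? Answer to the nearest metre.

1166 metres

Truncating at 2 decimal places can drop up to a full unit in the last place, so each coordinate may be off by as much as 0.01°.
North–south component: 0.01° × 110574 = 1105.74 m.
East–west component at 70.456°: 0.01° × 110574 × cos 70.456° ≈ 0.01 × 36990.4 ≈ 369.904 m.
Combining orthogonally: (1105.74² + 369.904²)^½ ≈ 1165.97 m.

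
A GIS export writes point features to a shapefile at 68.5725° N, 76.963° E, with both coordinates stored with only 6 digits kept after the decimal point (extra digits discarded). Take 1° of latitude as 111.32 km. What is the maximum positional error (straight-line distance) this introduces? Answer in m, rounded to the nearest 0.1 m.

Truncating at 6 decimal places can drop up to a full unit in the last place, so each coordinate may be off by as much as 1e-06°.
N–S: 1e-06° × 111320 m/° = 0.11132 m.
Longitude error → 1e-06 × 111320 × cos 68.5725° = 1e-06 × 111320 × 0.3653 ≈ 0.0406678 m.
Combining orthogonally: (0.11132² + 0.0406678²)^½ ≈ 0.118516 m.

0.1 m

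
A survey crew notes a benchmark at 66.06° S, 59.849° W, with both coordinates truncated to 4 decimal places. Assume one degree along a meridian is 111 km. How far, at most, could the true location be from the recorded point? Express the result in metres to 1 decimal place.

Truncating at 4 decimal places can drop up to a full unit in the last place, so each coordinate may be off by as much as 0.0001°.
North–south component: 0.0001° × 111000 = 11.1 m.
Longitude error → 0.0001 × 111000 × cos 66.06° = 0.0001 × 111000 × 0.4058 ≈ 4.50416 m.
Combining orthogonally: (11.1² + 4.50416²)^½ ≈ 11.979 m.

12.0 metres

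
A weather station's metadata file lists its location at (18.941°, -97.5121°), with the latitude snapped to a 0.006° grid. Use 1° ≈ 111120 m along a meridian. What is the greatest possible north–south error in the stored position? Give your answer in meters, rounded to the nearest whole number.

333 meters

With a 0.006° grid the true value lies within half a step, ±0.006°/2 = ±0.003°, of the stored one.
North–south distance: 0.003° × 111120 m/° = 333.36 m.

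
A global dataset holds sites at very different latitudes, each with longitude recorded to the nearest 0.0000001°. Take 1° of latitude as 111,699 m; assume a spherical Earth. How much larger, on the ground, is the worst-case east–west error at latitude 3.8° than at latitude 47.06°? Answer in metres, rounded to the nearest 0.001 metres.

Rounding to 7 decimal places leaves the longitude within ±5e-08° of the true value.
Error at 3.8° = 5e-08° × 111699 × cos 3.8° ≈ 0.0055849 × 0.9978 = 0.0055727 m.
At 47.06°: 5e-08° × 111699 × cos 47.06° = 5e-08 × 111699 × 0.6812 ≈ 0.0038046 m.
Difference: 0.0055727 − 0.0038046 = 0.001768 m.

0.002 metres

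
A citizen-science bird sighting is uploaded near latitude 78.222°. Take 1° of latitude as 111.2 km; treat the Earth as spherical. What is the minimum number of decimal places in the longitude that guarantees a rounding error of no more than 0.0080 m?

7 decimal places

At 78.222° one degree of longitude covers 111200 × cos 78.222° ≈ 111200 × 0.2041 ≈ 22698.2 m.
N decimal places → at most half a unit in the last place, 0.5 × 10⁻ᴺ° = 22698.2/2 × 10⁻ᴺ m.
Need 0.5 × 22698.2 × 10⁻ᴺ ≤ 0.0080 → 10⁻ᴺ ≤ 7.049e-07, so N ≥ 6.15.
At 6 places the error can reach 0.0113 m, but 7 places keeps it to 0.00113 m.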